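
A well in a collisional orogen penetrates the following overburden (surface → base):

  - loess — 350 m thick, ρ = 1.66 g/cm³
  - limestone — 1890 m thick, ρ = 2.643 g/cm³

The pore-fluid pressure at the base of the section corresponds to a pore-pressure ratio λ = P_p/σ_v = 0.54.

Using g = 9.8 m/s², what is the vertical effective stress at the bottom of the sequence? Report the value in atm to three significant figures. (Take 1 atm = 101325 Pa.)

248 atm

Overburden (lithostatic) stress σ_v:
loess: 1660 kg/m³ × 9.8 m/s² × 350 m = 5.694×10^6 Pa = 5.694 MPa
limestone: 2643 kg/m³ × 9.8 m/s² × 1890 m = 4.895×10^7 Pa = 48.95 MPa
Total = 5.694 + 48.95 = 54.647 MPa
Pore pressure P_p = λ·σ_v = 0.54 × 54.65 MPa = 29.51 MPa
Effective stress σ' = σ_v − P_p = 54.65 − 29.51 = 25.138 MPa = 248.09 atm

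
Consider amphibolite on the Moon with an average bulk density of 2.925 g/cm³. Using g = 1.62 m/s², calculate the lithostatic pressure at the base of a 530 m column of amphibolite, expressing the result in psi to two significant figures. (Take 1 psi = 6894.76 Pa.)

amphibolite: 2925 kg/m³ × 1.62 m/s² × 530 m = 2.511×10^6 Pa = 364.2 psi

360 psi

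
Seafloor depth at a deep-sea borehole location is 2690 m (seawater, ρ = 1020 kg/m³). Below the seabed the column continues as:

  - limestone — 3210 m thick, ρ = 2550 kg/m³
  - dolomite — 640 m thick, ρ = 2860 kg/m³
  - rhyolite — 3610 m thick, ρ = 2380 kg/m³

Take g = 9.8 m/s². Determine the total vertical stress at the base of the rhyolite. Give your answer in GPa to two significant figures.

seawater: 1020 kg/m³ × 9.8 m/s² × 2690 m = 2.689×10^7 Pa = 0.02689 GPa
limestone: 2550 kg/m³ × 9.8 m/s² × 3210 m = 8.022×10^7 Pa = 0.08022 GPa
dolomite: 2860 kg/m³ × 9.8 m/s² × 640 m = 1.794×10^7 Pa = 0.01794 GPa
rhyolite: 2380 kg/m³ × 9.8 m/s² × 3610 m = 8.420×10^7 Pa = 0.08420 GPa
Total = 0.02689 + 0.08022 + 0.01794 + 0.08420 = 0.20924 GPa

0.21 GPa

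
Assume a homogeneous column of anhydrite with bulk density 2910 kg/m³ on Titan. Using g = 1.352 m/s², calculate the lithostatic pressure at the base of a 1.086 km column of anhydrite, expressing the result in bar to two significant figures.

43 bar

anhydrite: 2910 kg/m³ × 1.352 m/s² × 1086 m = 4.273×10^6 Pa = 42.73 bar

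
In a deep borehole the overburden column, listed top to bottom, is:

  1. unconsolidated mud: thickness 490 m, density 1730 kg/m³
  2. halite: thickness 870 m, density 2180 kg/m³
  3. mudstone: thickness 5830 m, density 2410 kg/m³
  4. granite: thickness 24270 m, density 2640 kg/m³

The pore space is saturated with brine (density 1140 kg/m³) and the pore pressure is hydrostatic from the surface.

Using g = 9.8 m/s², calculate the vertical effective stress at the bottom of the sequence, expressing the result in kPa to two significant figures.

Overburden (lithostatic) stress σ_v:
unconsolidated mud: 1730 kg/m³ × 9.8 m/s² × 490 m = 8.307×10^6 Pa = 8.307 MPa
halite: 2180 kg/m³ × 9.8 m/s² × 870 m = 1.859×10^7 Pa = 18.59 MPa
mudstone: 2410 kg/m³ × 9.8 m/s² × 5830 m = 1.377×10^8 Pa = 137.7 MPa
granite: 2640 kg/m³ × 9.8 m/s² × 24270 m = 6.279×10^8 Pa = 627.9 MPa
Total = 8.307 + 18.59 + 137.7 + 627.9 = 792.50 MPa
Pore pressure P_p = 1140 kg/m³ × 9.8 m/s² × 31460 m = 3.515×10^8 Pa = 351.5 MPa
Effective stress σ' = σ_v − P_p = 792.5 − 351.5 = 441.03 MPa = 4.4103×10^5 kPa

440000 kPa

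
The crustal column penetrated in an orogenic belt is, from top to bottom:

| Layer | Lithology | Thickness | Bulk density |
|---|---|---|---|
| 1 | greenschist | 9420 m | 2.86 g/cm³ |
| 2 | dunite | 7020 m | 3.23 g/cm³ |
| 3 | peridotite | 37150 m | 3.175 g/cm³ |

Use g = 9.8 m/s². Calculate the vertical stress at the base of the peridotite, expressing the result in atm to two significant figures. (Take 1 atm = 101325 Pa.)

16000 atm

greenschist: 2860 kg/m³ × 9.8 m/s² × 9420 m = 2.640×10^8 Pa = 2606 atm
dunite: 3230 kg/m³ × 9.8 m/s² × 7020 m = 2.222×10^8 Pa = 2193 atm
peridotite: 3175 kg/m³ × 9.8 m/s² × 37150 m = 1.156×10^9 Pa = 11408 atm
Total = 2606 + 2193 + 11408 = 16207 atm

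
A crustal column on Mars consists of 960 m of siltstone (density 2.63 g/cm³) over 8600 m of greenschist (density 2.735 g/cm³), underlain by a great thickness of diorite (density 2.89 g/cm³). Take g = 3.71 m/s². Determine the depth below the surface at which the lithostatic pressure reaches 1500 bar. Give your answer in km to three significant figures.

Pressure at base of upper layers: 2630×3.71×960 + 2735×3.71×8600 = 9.663×10^7 Pa = 966.3 bar
Remaining pressure to be supplied by diorite: 1.500×10^8 − 9.663×10^7 = 5.337×10^7 Pa
Additional depth in diorite = 5.337×10^7 Pa / (2890 kg/m³ × 3.71 m/s²) = 4977.7 m
Total depth = 9560 m + 4977.7 m = 14538 m
= 14.538 km

14.5 km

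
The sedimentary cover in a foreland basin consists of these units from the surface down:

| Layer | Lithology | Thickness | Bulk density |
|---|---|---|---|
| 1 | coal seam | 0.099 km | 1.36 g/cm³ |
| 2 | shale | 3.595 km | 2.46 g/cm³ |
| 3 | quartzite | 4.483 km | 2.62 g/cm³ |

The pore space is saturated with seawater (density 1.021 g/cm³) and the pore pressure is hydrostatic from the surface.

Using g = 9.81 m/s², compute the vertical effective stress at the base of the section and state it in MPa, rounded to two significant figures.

120 MPa

Overburden (lithostatic) stress σ_v:
coal seam: 1360 kg/m³ × 9.81 m/s² × 99 m = 1.321×10^6 Pa = 1.321 MPa
shale: 2460 kg/m³ × 9.81 m/s² × 3595 m = 8.676×10^7 Pa = 86.76 MPa
quartzite: 2620 kg/m³ × 9.81 m/s² × 4483 m = 1.152×10^8 Pa = 115.2 MPa
Total = 1.321 + 86.76 + 115.2 = 203.30 MPa
Pore pressure P_p = 1021 kg/m³ × 9.81 m/s² × 8177 m = 8.190×10^7 Pa = 81.90 MPa
Effective stress σ' = σ_v − P_p = 203.3 − 81.90 = 121.40 MPa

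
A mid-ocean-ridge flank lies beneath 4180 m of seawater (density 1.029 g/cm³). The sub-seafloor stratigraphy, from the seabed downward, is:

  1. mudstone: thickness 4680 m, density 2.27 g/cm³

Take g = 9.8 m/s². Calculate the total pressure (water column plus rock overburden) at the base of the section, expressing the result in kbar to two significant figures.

1.5 kbar

seawater: 1029 kg/m³ × 9.8 m/s² × 4180 m = 4.215×10^7 Pa = 0.4215 kbar
mudstone: 2270 kg/m³ × 9.8 m/s² × 4680 m = 1.041×10^8 Pa = 1.041 kbar
Total = 0.4215 + 1.041 = 1.4626 kbar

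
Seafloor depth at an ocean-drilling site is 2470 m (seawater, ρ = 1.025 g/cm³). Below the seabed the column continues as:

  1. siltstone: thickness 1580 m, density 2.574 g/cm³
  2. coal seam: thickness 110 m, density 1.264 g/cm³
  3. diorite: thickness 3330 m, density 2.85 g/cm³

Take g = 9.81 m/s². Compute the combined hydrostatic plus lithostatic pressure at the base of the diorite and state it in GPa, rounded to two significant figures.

seawater: 1025 kg/m³ × 9.81 m/s² × 2470 m = 2.484×10^7 Pa = 0.02484 GPa
siltstone: 2574 kg/m³ × 9.81 m/s² × 1580 m = 3.990×10^7 Pa = 0.03990 GPa
coal seam: 1264 kg/m³ × 9.81 m/s² × 110 m = 1.364×10^6 Pa = 1.364×10^-3 GPa
diorite: 2850 kg/m³ × 9.81 m/s² × 3330 m = 9.310×10^7 Pa = 0.09310 GPa
Total = 0.02484 + 0.03990 + 1.364×10^-3 + 0.09310 = 0.15920 GPa

0.16 GPa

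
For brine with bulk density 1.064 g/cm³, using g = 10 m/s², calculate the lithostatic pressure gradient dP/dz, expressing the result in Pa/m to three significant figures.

dP/dz = ρg = 1064 kg/m³ × 10 m/s² = 10640 Pa/m

10600 Pa/m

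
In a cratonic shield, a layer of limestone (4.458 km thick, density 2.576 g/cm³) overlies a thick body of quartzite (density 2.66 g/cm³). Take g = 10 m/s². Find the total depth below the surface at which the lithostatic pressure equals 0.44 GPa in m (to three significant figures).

Pressure at base of upper layers: 2576×10×4458 = 1.148×10^8 Pa = 0.1148 GPa
Remaining pressure to be supplied by quartzite: 4.400×10^8 − 1.148×10^8 = 3.252×10^8 Pa
Additional depth in quartzite = 3.252×10^8 Pa / (2660 kg/m³ × 10 m/s²) = 12224 m
Total depth = 4458 m + 12224 m = 16682 m

16700 m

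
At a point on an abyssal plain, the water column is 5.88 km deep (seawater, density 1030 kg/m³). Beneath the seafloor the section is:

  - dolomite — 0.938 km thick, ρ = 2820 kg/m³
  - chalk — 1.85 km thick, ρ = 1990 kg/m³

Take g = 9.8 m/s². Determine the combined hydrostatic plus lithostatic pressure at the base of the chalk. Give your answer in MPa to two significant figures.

seawater: 1030 kg/m³ × 9.8 m/s² × 5880 m = 5.935×10^7 Pa = 59.35 MPa
dolomite: 2820 kg/m³ × 9.8 m/s² × 938 m = 2.592×10^7 Pa = 25.92 MPa
chalk: 1990 kg/m³ × 9.8 m/s² × 1850 m = 3.608×10^7 Pa = 36.08 MPa
Total = 59.35 + 25.92 + 36.08 = 121.35 MPa

120 MPa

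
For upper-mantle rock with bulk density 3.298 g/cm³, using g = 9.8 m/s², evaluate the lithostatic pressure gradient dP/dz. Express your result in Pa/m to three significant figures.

dP/dz = ρg = 3298 kg/m³ × 9.8 m/s² = 32320 Pa/m

32300 Pa/m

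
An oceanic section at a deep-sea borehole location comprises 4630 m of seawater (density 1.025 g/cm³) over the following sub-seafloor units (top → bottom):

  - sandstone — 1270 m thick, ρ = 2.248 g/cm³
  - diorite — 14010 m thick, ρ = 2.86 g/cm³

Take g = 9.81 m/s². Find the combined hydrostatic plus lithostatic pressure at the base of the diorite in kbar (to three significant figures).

4.68 kbar

seawater: 1025 kg/m³ × 9.81 m/s² × 4630 m = 4.656×10^7 Pa = 0.4656 kbar
sandstone: 2248 kg/m³ × 9.81 m/s² × 1270 m = 2.801×10^7 Pa = 0.2801 kbar
diorite: 2860 kg/m³ × 9.81 m/s² × 14010 m = 3.931×10^8 Pa = 3.931 kbar
Total = 0.4656 + 0.2801 + 3.931 = 4.6764 kbar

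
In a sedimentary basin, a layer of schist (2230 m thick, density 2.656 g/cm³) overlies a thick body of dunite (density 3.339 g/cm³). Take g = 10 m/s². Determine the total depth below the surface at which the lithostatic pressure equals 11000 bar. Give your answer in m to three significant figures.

Pressure at base of upper layers: 2656×10×2230 = 5.923×10^7 Pa = 592.3 bar
Remaining pressure to be supplied by dunite: 1.100×10^9 − 5.923×10^7 = 1.041×10^9 Pa
Additional depth in dunite = 1.041×10^9 Pa / (3339 kg/m³ × 10 m/s²) = 31170 m
Total depth = 2230 m + 31170 m = 33400 m

33400 m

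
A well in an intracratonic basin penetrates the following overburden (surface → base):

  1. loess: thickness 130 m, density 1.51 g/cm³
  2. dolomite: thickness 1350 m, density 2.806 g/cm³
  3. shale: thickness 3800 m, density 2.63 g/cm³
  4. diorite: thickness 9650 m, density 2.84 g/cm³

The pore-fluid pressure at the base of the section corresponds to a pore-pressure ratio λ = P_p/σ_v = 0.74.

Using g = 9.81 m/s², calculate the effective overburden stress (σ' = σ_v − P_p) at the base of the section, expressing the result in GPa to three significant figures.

Overburden (lithostatic) stress σ_v:
loess: 1510 kg/m³ × 9.81 m/s² × 130 m = 1.926×10^6 Pa = 1.926 MPa
dolomite: 2806 kg/m³ × 9.81 m/s² × 1350 m = 3.716×10^7 Pa = 37.16 MPa
shale: 2630 kg/m³ × 9.81 m/s² × 3800 m = 9.804×10^7 Pa = 98.04 MPa
diorite: 2840 kg/m³ × 9.81 m/s² × 9650 m = 2.689×10^8 Pa = 268.9 MPa
Total = 1.926 + 37.16 + 98.04 + 268.9 = 405.98 MPa
Pore pressure P_p = λ·σ_v = 0.74 × 406.0 MPa = 300.4 MPa
Effective stress σ' = σ_v − P_p = 406.0 − 300.4 = 105.56 MPa = 0.10556 GPa

0.106 GPa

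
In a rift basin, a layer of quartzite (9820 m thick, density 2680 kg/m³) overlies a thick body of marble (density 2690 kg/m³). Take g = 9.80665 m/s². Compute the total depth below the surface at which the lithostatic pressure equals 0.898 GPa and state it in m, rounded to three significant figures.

34100 m

Pressure at base of upper layers: 2680×9.80665×9820 = 2.581×10^8 Pa = 0.2581 GPa
Remaining pressure to be supplied by marble: 8.980×10^8 − 2.581×10^8 = 6.399×10^8 Pa
Additional depth in marble = 6.399×10^8 Pa / (2690 kg/m³ × 9.80665 m/s²) = 24258 m
Total depth = 9820 m + 24258 m = 34078 m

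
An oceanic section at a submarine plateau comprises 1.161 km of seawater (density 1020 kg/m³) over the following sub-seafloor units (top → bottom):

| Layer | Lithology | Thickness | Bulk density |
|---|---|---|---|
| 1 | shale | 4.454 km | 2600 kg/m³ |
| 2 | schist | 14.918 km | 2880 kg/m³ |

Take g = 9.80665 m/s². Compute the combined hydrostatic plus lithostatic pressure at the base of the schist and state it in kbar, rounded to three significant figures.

seawater: 1020 kg/m³ × 9.80665 m/s² × 1161 m = 1.161×10^7 Pa = 0.1161 kbar
shale: 2600 kg/m³ × 9.80665 m/s² × 4454 m = 1.136×10^8 Pa = 1.136 kbar
schist: 2880 kg/m³ × 9.80665 m/s² × 14918 m = 4.213×10^8 Pa = 4.213 kbar
Total = 0.1161 + 1.136 + 4.213 = 5.4651 kbar

5.47 kbar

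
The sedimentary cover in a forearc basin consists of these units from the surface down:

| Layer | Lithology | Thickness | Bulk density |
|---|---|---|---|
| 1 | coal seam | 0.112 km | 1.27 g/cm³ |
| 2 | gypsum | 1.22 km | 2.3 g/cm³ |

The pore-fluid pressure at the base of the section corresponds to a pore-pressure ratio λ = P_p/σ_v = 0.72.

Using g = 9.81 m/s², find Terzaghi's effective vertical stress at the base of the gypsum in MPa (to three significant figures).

8.10 MPa

Overburden (lithostatic) stress σ_v:
coal seam: 1270 kg/m³ × 9.81 m/s² × 112 m = 1.395×10^6 Pa = 1.395 MPa
gypsum: 2300 kg/m³ × 9.81 m/s² × 1220 m = 2.753×10^7 Pa = 27.53 MPa
Total = 1.395 + 27.53 = 28.922 MPa
Pore pressure P_p = λ·σ_v = 0.72 × 28.92 MPa = 20.82 MPa
Effective stress σ' = σ_v − P_p = 28.92 − 20.82 = 8.0982 MPa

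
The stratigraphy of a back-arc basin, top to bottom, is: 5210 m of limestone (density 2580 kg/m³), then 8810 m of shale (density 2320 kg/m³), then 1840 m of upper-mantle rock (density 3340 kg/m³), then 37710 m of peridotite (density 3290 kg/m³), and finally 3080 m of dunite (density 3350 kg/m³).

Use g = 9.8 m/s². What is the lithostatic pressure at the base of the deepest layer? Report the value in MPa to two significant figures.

limestone: 2580 kg/m³ × 9.8 m/s² × 5210 m = 1.317×10^8 Pa = 131.7 MPa
shale: 2320 kg/m³ × 9.8 m/s² × 8810 m = 2.003×10^8 Pa = 200.3 MPa
upper-mantle rock: 3340 kg/m³ × 9.8 m/s² × 1840 m = 6.023×10^7 Pa = 60.23 MPa
peridotite: 3290 kg/m³ × 9.8 m/s² × 37710 m = 1.216×10^9 Pa = 1216 MPa
dunite: 3350 kg/m³ × 9.8 m/s² × 3080 m = 1.011×10^8 Pa = 101.1 MPa
Total = 131.7 + 200.3 + 60.23 + 1216 + 101.1 = 1709.2 MPa

1700 MPa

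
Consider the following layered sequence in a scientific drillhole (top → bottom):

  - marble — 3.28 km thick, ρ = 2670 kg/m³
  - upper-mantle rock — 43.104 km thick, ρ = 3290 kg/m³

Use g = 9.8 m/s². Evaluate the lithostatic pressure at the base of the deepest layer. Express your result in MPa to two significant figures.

1500 MPa

marble: 2670 kg/m³ × 9.8 m/s² × 3280 m = 8.582×10^7 Pa = 85.82 MPa
upper-mantle rock: 3290 kg/m³ × 9.8 m/s² × 43104 m = 1.390×10^9 Pa = 1390 MPa
Total = 85.82 + 1390 = 1475.6 MPa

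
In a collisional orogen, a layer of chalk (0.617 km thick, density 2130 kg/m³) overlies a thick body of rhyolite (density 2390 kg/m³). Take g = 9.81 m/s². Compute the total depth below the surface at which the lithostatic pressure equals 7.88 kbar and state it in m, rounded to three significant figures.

Pressure at base of upper layers: 2130×9.81×617 = 1.289×10^7 Pa = 0.1289 kbar
Remaining pressure to be supplied by rhyolite: 7.880×10^8 − 1.289×10^7 = 7.751×10^8 Pa
Additional depth in rhyolite = 7.751×10^8 Pa / (2390 kg/m³ × 9.81 m/s²) = 33059 m
Total depth = 617 m + 33059 m = 33676 m

33700 m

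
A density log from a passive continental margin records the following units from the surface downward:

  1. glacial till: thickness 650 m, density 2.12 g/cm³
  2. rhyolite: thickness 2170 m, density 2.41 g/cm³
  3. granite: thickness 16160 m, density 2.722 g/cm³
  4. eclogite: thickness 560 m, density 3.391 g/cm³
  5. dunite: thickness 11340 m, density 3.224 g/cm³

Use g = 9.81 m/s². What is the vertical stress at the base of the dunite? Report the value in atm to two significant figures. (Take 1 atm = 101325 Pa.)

8600 atm

glacial till: 2120 kg/m³ × 9.81 m/s² × 650 m = 1.352×10^7 Pa = 133.4 atm
rhyolite: 2410 kg/m³ × 9.81 m/s² × 2170 m = 5.130×10^7 Pa = 506.3 atm
granite: 2722 kg/m³ × 9.81 m/s² × 16160 m = 4.315×10^8 Pa = 4259 atm
eclogite: 3391 kg/m³ × 9.81 m/s² × 560 m = 1.863×10^7 Pa = 183.9 atm
dunite: 3224 kg/m³ × 9.81 m/s² × 11340 m = 3.587×10^8 Pa = 3540 atm
Total = 133.4 + 506.3 + 4259 + 183.9 + 3540 = 8622.0 atm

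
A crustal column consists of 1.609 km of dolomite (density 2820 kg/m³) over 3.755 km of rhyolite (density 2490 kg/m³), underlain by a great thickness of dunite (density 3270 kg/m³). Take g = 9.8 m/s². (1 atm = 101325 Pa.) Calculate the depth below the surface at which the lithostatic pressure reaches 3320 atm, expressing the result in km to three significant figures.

11.6 km

Pressure at base of upper layers: 2820×9.8×1609 + 2490×9.8×3755 = 1.361×10^8 Pa = 1343 atm
Remaining pressure to be supplied by dunite: 3.364×10^8 − 1.361×10^8 = 2.003×10^8 Pa
Additional depth in dunite = 2.003×10^8 Pa / (3270 kg/m³ × 9.8 m/s²) = 6250.5 m
Total depth = 5364 m + 6250.5 m = 11614 m
= 11.614 km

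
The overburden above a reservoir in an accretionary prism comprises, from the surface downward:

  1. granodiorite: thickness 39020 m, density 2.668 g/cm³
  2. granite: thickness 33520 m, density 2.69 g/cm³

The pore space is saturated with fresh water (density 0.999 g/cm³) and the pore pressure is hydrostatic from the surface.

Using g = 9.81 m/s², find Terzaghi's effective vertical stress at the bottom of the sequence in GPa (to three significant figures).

Overburden (lithostatic) stress σ_v:
granodiorite: 2668 kg/m³ × 9.81 m/s² × 39020 m = 1.021×10^9 Pa = 1021 MPa
granite: 2690 kg/m³ × 9.81 m/s² × 33520 m = 8.846×10^8 Pa = 884.6 MPa
Total = 1021 + 884.6 = 1905.8 MPa
Pore pressure P_p = 999 kg/m³ × 9.81 m/s² × 72540 m = 7.109×10^8 Pa = 710.9 MPa
Effective stress σ' = σ_v − P_p = 1906 − 710.9 = 1194.9 MPa = 1.1949 GPa

1.19 GPa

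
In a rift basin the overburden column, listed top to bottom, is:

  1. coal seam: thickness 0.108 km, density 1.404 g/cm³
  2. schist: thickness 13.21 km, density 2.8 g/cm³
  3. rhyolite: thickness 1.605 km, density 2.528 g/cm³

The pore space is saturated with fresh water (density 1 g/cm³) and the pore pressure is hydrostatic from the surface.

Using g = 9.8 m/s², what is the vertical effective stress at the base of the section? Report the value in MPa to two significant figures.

260 MPa

Overburden (lithostatic) stress σ_v:
coal seam: 1404 kg/m³ × 9.8 m/s² × 108 m = 1.486×10^6 Pa = 1.486 MPa
schist: 2800 kg/m³ × 9.8 m/s² × 13210 m = 3.625×10^8 Pa = 362.5 MPa
rhyolite: 2528 kg/m³ × 9.8 m/s² × 1605 m = 3.976×10^7 Pa = 39.76 MPa
Total = 1.486 + 362.5 + 39.76 = 403.73 MPa
Pore pressure P_p = 1000 kg/m³ × 9.8 m/s² × 14923 m = 1.462×10^8 Pa = 146.2 MPa
Effective stress σ' = σ_v − P_p = 403.7 − 146.2 = 257.49 MPa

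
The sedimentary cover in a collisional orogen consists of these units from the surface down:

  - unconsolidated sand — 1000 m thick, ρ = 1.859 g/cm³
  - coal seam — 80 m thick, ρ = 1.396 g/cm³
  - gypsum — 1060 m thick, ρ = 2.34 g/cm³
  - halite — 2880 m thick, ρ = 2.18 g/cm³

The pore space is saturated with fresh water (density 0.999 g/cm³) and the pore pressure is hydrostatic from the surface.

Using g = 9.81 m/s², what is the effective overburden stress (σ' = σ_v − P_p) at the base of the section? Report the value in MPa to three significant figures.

56.1 MPa

Overburden (lithostatic) stress σ_v:
unconsolidated sand: 1859 kg/m³ × 9.81 m/s² × 1000 m = 1.824×10^7 Pa = 18.24 MPa
coal seam: 1396 kg/m³ × 9.81 m/s² × 80 m = 1.096×10^6 Pa = 1.096 MPa
gypsum: 2340 kg/m³ × 9.81 m/s² × 1060 m = 2.433×10^7 Pa = 24.33 MPa
halite: 2180 kg/m³ × 9.81 m/s² × 2880 m = 6.159×10^7 Pa = 61.59 MPa
Total = 18.24 + 1.096 + 24.33 + 61.59 = 105.26 MPa
Pore pressure P_p = 999 kg/m³ × 9.81 m/s² × 5020 m = 4.920×10^7 Pa = 49.20 MPa
Effective stress σ' = σ_v − P_p = 105.3 − 49.20 = 56.059 MPa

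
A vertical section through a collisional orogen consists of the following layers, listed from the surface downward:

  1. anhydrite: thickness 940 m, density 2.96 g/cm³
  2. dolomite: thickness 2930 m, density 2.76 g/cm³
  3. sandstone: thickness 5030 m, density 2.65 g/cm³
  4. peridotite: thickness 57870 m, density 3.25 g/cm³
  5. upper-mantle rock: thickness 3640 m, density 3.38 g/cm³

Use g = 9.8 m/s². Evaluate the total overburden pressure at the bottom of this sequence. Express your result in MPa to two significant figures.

2200 MPa

anhydrite: 2960 kg/m³ × 9.8 m/s² × 940 m = 2.727×10^7 Pa = 27.27 MPa
dolomite: 2760 kg/m³ × 9.8 m/s² × 2930 m = 7.925×10^7 Pa = 79.25 MPa
sandstone: 2650 kg/m³ × 9.8 m/s² × 5030 m = 1.306×10^8 Pa = 130.6 MPa
peridotite: 3250 kg/m³ × 9.8 m/s² × 57870 m = 1.843×10^9 Pa = 1843 MPa
upper-mantle rock: 3380 kg/m³ × 9.8 m/s² × 3640 m = 1.206×10^8 Pa = 120.6 MPa
Total = 27.27 + 79.25 + 130.6 + 1843 + 120.6 = 2200.9 MPa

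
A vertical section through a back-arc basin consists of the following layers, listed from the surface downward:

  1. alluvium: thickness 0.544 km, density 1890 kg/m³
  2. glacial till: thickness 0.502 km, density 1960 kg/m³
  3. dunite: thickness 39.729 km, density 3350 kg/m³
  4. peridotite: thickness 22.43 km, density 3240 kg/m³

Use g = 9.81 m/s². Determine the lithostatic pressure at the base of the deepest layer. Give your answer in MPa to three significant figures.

2040 MPa

alluvium: 1890 kg/m³ × 9.81 m/s² × 544 m = 1.009×10^7 Pa = 10.09 MPa
glacial till: 1960 kg/m³ × 9.81 m/s² × 502 m = 9.652×10^6 Pa = 9.652 MPa
dunite: 3350 kg/m³ × 9.81 m/s² × 39729 m = 1.306×10^9 Pa = 1306 MPa
peridotite: 3240 kg/m³ × 9.81 m/s² × 22430 m = 7.129×10^8 Pa = 712.9 MPa
Total = 10.09 + 9.652 + 1306 + 712.9 = 2038.3 MPa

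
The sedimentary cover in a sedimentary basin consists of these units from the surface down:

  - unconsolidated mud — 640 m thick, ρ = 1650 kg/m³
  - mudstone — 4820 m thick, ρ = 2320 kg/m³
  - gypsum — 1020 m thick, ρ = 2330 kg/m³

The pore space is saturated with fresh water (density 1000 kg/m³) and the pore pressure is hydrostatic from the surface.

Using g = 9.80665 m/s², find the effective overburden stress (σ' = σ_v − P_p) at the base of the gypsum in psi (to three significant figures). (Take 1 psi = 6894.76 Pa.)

11600 psi

Overburden (lithostatic) stress σ_v:
unconsolidated mud: 1650 kg/m³ × 9.80665 m/s² × 640 m = 1.036×10^7 Pa = 10.36 MPa
mudstone: 2320 kg/m³ × 9.80665 m/s² × 4820 m = 1.097×10^8 Pa = 109.7 MPa
gypsum: 2330 kg/m³ × 9.80665 m/s² × 1020 m = 2.331×10^7 Pa = 23.31 MPa
Total = 10.36 + 109.7 + 23.31 = 143.32 MPa
Pore pressure P_p = 1000 kg/m³ × 9.80665 m/s² × 6480 m = 6.355×10^7 Pa = 63.55 MPa
Effective stress σ' = σ_v − P_p = 143.3 − 63.55 = 79.777 MPa = 11571 psi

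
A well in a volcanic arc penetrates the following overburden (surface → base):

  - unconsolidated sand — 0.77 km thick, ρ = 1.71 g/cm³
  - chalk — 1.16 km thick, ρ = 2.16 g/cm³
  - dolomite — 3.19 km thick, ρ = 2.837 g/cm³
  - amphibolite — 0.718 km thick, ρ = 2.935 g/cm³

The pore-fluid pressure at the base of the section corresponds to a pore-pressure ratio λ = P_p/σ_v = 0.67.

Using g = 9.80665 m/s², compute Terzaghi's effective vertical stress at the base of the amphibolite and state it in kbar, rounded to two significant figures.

0.48 kbar

Overburden (lithostatic) stress σ_v:
unconsolidated sand: 1710 kg/m³ × 9.80665 m/s² × 770 m = 1.291×10^7 Pa = 12.91 MPa
chalk: 2160 kg/m³ × 9.80665 m/s² × 1160 m = 2.457×10^7 Pa = 24.57 MPa
dolomite: 2837 kg/m³ × 9.80665 m/s² × 3190 m = 8.875×10^7 Pa = 88.75 MPa
amphibolite: 2935 kg/m³ × 9.80665 m/s² × 718 m = 2.067×10^7 Pa = 20.67 MPa
Total = 12.91 + 24.57 + 88.75 + 20.67 = 146.90 MPa
Pore pressure P_p = λ·σ_v = 0.67 × 146.9 MPa = 98.42 MPa
Effective stress σ' = σ_v − P_p = 146.9 − 98.42 = 48.477 MPa = 0.48477 kbar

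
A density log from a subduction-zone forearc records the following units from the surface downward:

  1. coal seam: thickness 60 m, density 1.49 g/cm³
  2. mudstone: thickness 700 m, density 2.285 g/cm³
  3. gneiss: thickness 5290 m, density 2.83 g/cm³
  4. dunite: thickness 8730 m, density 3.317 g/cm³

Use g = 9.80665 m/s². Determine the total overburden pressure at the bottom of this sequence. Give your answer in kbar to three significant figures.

4.47 kbar

coal seam: 1490 kg/m³ × 9.80665 m/s² × 60 m = 8.767×10^5 Pa = 8.767×10^-3 kbar
mudstone: 2285 kg/m³ × 9.80665 m/s² × 700 m = 1.569×10^7 Pa = 0.1569 kbar
gneiss: 2830 kg/m³ × 9.80665 m/s² × 5290 m = 1.468×10^8 Pa = 1.468 kbar
dunite: 3317 kg/m³ × 9.80665 m/s² × 8730 m = 2.840×10^8 Pa = 2.840 kbar
Total = 8.767×10^-3 + 0.1569 + 1.468 + 2.840 = 4.4735 kbar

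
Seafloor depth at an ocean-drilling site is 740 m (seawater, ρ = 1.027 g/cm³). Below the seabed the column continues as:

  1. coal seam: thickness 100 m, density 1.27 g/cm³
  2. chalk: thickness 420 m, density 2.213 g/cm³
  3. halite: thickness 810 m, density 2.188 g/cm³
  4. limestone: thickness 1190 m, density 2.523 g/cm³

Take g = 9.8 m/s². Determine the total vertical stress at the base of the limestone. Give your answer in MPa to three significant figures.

seawater: 1027 kg/m³ × 9.8 m/s² × 740 m = 7.448×10^6 Pa = 7.448 MPa
coal seam: 1270 kg/m³ × 9.8 m/s² × 100 m = 1.245×10^6 Pa = 1.245 MPa
chalk: 2213 kg/m³ × 9.8 m/s² × 420 m = 9.109×10^6 Pa = 9.109 MPa
halite: 2188 kg/m³ × 9.8 m/s² × 810 m = 1.737×10^7 Pa = 17.37 MPa
limestone: 2523 kg/m³ × 9.8 m/s² × 1190 m = 2.942×10^7 Pa = 29.42 MPa
Total = 7.448 + 1.245 + 9.109 + 17.37 + 29.42 = 64.593 MPa

64.6 MPa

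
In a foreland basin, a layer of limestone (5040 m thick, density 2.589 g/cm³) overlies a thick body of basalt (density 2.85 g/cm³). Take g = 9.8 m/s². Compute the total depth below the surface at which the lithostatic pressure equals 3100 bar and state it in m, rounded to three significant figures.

Pressure at base of upper layers: 2589×9.8×5040 = 1.279×10^8 Pa = 1279 bar
Remaining pressure to be supplied by basalt: 3.100×10^8 − 1.279×10^8 = 1.821×10^8 Pa
Additional depth in basalt = 1.821×10^8 Pa / (2850 kg/m³ × 9.8 m/s²) = 6520.7 m
Total depth = 5040 m + 6520.7 m = 11561 m

11600 m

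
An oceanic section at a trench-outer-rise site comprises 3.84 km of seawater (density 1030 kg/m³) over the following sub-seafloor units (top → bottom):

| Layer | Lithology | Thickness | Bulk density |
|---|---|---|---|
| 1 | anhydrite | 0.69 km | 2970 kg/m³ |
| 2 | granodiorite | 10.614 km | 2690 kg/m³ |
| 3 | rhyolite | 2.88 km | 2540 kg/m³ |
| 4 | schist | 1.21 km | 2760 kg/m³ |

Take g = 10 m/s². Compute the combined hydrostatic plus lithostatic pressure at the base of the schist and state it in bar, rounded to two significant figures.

seawater: 1030 kg/m³ × 10 m/s² × 3840 m = 3.955×10^7 Pa = 395.5 bar
anhydrite: 2970 kg/m³ × 10 m/s² × 690 m = 2.049×10^7 Pa = 204.9 bar
granodiorite: 2690 kg/m³ × 10 m/s² × 10614 m = 2.855×10^8 Pa = 2855 bar
rhyolite: 2540 kg/m³ × 10 m/s² × 2880 m = 7.315×10^7 Pa = 731.5 bar
schist: 2760 kg/m³ × 10 m/s² × 1210 m = 3.340×10^7 Pa = 334.0 bar
Total = 395.5 + 204.9 + 2855 + 731.5 + 334.0 = 4521.1 bar

4500 bar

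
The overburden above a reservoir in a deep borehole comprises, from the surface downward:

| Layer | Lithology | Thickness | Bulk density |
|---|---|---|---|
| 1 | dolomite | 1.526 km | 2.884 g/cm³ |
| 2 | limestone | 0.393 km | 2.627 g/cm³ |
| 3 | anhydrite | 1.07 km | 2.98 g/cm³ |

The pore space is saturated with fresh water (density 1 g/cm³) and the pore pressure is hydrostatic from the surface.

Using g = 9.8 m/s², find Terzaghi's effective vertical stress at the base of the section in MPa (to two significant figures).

55 MPa

Overburden (lithostatic) stress σ_v:
dolomite: 2884 kg/m³ × 9.8 m/s² × 1526 m = 4.313×10^7 Pa = 43.13 MPa
limestone: 2627 kg/m³ × 9.8 m/s² × 393 m = 1.012×10^7 Pa = 10.12 MPa
anhydrite: 2980 kg/m³ × 9.8 m/s² × 1070 m = 3.125×10^7 Pa = 31.25 MPa
Total = 43.13 + 10.12 + 31.25 = 84.496 MPa
Pore pressure P_p = 1000 kg/m³ × 9.8 m/s² × 2989 m = 2.929×10^7 Pa = 29.29 MPa
Effective stress σ' = σ_v − P_p = 84.50 − 29.29 = 55.203 MPa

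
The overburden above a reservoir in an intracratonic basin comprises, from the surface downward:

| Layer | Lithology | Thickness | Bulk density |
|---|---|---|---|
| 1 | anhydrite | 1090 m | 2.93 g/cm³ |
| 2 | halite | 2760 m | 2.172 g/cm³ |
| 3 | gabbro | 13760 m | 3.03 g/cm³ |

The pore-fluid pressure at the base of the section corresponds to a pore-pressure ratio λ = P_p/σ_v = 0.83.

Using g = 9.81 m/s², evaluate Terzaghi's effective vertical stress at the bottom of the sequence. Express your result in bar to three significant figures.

849 bar

Overburden (lithostatic) stress σ_v:
anhydrite: 2930 kg/m³ × 9.81 m/s² × 1090 m = 3.133×10^7 Pa = 31.33 MPa
halite: 2172 kg/m³ × 9.81 m/s² × 2760 m = 5.881×10^7 Pa = 58.81 MPa
gabbro: 3030 kg/m³ × 9.81 m/s² × 13760 m = 4.090×10^8 Pa = 409.0 MPa
Total = 31.33 + 58.81 + 409.0 = 499.14 MPa
Pore pressure P_p = λ·σ_v = 0.83 × 499.1 MPa = 414.3 MPa
Effective stress σ' = σ_v − P_p = 499.1 − 414.3 = 84.855 MPa = 848.55 bar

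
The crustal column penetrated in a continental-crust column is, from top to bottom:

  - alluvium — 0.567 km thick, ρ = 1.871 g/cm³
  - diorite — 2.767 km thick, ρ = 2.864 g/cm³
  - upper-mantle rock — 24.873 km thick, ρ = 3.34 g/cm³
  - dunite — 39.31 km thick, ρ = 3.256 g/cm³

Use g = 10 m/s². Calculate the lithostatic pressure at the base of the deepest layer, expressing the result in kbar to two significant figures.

alluvium: 1871 kg/m³ × 10 m/s² × 567 m = 1.061×10^7 Pa = 0.1061 kbar
diorite: 2864 kg/m³ × 10 m/s² × 2767 m = 7.925×10^7 Pa = 0.7925 kbar
upper-mantle rock: 3340 kg/m³ × 10 m/s² × 24873 m = 8.308×10^8 Pa = 8.308 kbar
dunite: 3256 kg/m³ × 10 m/s² × 39310 m = 1.280×10^9 Pa = 12.80 kbar
Total = 0.1061 + 0.7925 + 8.308 + 12.80 = 22.005 kbar

22 kbar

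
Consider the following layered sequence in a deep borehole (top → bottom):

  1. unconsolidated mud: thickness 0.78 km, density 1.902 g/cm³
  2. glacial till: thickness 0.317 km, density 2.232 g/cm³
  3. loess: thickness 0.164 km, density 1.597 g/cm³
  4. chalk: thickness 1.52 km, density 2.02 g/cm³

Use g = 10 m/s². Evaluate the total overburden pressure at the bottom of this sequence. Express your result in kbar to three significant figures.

0.552 kbar

unconsolidated mud: 1902 kg/m³ × 10 m/s² × 780 m = 1.484×10^7 Pa = 0.1484 kbar
glacial till: 2232 kg/m³ × 10 m/s² × 317 m = 7.075×10^6 Pa = 0.07075 kbar
loess: 1597 kg/m³ × 10 m/s² × 164 m = 2.619×10^6 Pa = 0.02619 kbar
chalk: 2020 kg/m³ × 10 m/s² × 1520 m = 3.070×10^7 Pa = 0.3070 kbar
Total = 0.1484 + 0.07075 + 0.02619 + 0.3070 = 0.55234 kbar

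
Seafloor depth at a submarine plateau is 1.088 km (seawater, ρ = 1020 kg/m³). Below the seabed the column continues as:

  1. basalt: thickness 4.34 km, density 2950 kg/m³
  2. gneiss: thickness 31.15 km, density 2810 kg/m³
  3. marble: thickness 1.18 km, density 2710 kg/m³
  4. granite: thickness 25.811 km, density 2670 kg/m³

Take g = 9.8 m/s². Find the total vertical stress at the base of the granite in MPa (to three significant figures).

1700 MPa

seawater: 1020 kg/m³ × 9.8 m/s² × 1088 m = 1.088×10^7 Pa = 10.88 MPa
basalt: 2950 kg/m³ × 9.8 m/s² × 4340 m = 1.255×10^8 Pa = 125.5 MPa
gneiss: 2810 kg/m³ × 9.8 m/s² × 31150 m = 8.578×10^8 Pa = 857.8 MPa
marble: 2710 kg/m³ × 9.8 m/s² × 1180 m = 3.134×10^7 Pa = 31.34 MPa
granite: 2670 kg/m³ × 9.8 m/s² × 25811 m = 6.754×10^8 Pa = 675.4 MPa
Total = 10.88 + 125.5 + 857.8 + 31.34 + 675.4 = 1700.9 MPa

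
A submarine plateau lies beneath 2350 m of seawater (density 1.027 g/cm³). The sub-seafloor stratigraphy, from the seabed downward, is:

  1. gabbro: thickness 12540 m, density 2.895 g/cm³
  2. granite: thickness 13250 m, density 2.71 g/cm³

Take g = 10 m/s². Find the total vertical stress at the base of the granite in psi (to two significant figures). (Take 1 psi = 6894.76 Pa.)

110000 psi

seawater: 1027 kg/m³ × 10 m/s² × 2350 m = 2.413×10^7 Pa = 3500 psi
gabbro: 2895 kg/m³ × 10 m/s² × 12540 m = 3.630×10^8 Pa = 52653 psi
granite: 2710 kg/m³ × 10 m/s² × 13250 m = 3.591×10^8 Pa = 52079 psi
Total = 3500 + 52653 + 52079 = 1.0823×10^5 psi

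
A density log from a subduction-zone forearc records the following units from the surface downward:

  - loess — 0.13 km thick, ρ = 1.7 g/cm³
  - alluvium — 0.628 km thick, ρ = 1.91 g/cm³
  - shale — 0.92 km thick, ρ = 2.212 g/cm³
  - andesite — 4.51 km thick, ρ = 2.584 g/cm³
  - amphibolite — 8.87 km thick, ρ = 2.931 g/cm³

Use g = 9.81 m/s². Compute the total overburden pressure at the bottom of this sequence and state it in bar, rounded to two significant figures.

loess: 1700 kg/m³ × 9.81 m/s² × 130 m = 2.168×10^6 Pa = 21.68 bar
alluvium: 1910 kg/m³ × 9.81 m/s² × 628 m = 1.177×10^7 Pa = 117.7 bar
shale: 2212 kg/m³ × 9.81 m/s² × 920 m = 1.996×10^7 Pa = 199.6 bar
andesite: 2584 kg/m³ × 9.81 m/s² × 4510 m = 1.143×10^8 Pa = 1143 bar
amphibolite: 2931 kg/m³ × 9.81 m/s² × 8870 m = 2.550×10^8 Pa = 2550 bar
Total = 21.68 + 117.7 + 199.6 + 1143 + 2550 = 4032.6 bar

4000 bar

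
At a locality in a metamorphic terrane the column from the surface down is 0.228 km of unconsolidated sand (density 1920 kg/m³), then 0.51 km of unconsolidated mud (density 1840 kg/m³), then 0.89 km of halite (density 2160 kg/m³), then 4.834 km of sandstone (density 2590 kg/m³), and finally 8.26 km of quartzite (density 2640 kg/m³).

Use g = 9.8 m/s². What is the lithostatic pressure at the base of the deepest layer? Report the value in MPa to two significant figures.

370 MPa

unconsolidated sand: 1920 kg/m³ × 9.8 m/s² × 228 m = 4.290×10^6 Pa = 4.290 MPa
unconsolidated mud: 1840 kg/m³ × 9.8 m/s² × 510 m = 9.196×10^6 Pa = 9.196 MPa
halite: 2160 kg/m³ × 9.8 m/s² × 890 m = 1.884×10^7 Pa = 18.84 MPa
sandstone: 2590 kg/m³ × 9.8 m/s² × 4834 m = 1.227×10^8 Pa = 122.7 MPa
quartzite: 2640 kg/m³ × 9.8 m/s² × 8260 m = 2.137×10^8 Pa = 213.7 MPa
Total = 4.290 + 9.196 + 18.84 + 122.7 + 213.7 = 368.73 MPa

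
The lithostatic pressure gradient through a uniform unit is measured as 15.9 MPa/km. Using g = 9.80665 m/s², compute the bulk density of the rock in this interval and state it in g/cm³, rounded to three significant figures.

1.62 g/cm³

ρ = (dP/dz)/g = 15.9 MPa/km / 9.80665 m/s² = 15900 Pa/m / 9.80665 m/s² = 1621.3 kg/m³
= 1.621 g/cm³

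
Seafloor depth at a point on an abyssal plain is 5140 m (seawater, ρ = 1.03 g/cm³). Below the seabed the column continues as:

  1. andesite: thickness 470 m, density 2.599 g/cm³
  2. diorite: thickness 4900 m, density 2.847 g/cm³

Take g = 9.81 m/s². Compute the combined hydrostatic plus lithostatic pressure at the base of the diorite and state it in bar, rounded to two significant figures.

2000 bar

seawater: 1030 kg/m³ × 9.81 m/s² × 5140 m = 5.194×10^7 Pa = 519.4 bar
andesite: 2599 kg/m³ × 9.81 m/s² × 470 m = 1.198×10^7 Pa = 119.8 bar
diorite: 2847 kg/m³ × 9.81 m/s² × 4900 m = 1.369×10^8 Pa = 1369 bar
Total = 519.4 + 119.8 + 1369 = 2007.7 bar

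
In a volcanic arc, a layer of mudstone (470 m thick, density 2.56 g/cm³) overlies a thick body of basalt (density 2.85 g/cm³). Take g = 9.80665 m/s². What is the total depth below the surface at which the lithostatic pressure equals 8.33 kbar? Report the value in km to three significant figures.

Pressure at base of upper layers: 2560×9.80665×470 = 1.180×10^7 Pa = 0.1180 kbar
Remaining pressure to be supplied by basalt: 8.330×10^8 − 1.180×10^7 = 8.212×10^8 Pa
Additional depth in basalt = 8.212×10^8 Pa / (2850 kg/m³ × 9.80665 m/s²) = 29382 m
Total depth = 470 m + 29382 m = 29852 m
= 29.852 km

29.9 km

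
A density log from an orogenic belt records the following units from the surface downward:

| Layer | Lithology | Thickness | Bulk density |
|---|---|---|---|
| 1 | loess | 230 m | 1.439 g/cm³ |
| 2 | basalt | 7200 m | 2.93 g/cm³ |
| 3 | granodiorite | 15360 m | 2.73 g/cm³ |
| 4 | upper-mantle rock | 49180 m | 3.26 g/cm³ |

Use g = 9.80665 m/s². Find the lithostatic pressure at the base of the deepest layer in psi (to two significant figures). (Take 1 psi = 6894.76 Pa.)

loess: 1439 kg/m³ × 9.80665 m/s² × 230 m = 3.246×10^6 Pa = 470.8 psi
basalt: 2930 kg/m³ × 9.80665 m/s² × 7200 m = 2.069×10^8 Pa = 30006 psi
granodiorite: 2730 kg/m³ × 9.80665 m/s² × 15360 m = 4.112×10^8 Pa = 59642 psi
upper-mantle rock: 3260 kg/m³ × 9.80665 m/s² × 49180 m = 1.572×10^9 Pa = 2.280×10^5 psi
Total = 470.8 + 30006 + 59642 + 2.280×10^5 = 3.1816×10^5 psi

320000 psi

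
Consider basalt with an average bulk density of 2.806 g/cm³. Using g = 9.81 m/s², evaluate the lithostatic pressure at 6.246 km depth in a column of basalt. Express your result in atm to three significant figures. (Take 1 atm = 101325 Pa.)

basalt: 2806 kg/m³ × 9.81 m/s² × 6246 m = 1.719×10^8 Pa = 1697 atm

1700 atm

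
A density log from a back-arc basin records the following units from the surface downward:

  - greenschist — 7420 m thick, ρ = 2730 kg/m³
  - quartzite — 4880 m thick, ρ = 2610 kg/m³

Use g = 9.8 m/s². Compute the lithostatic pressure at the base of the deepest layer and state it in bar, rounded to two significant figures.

greenschist: 2730 kg/m³ × 9.8 m/s² × 7420 m = 1.985×10^8 Pa = 1985 bar
quartzite: 2610 kg/m³ × 9.8 m/s² × 4880 m = 1.248×10^8 Pa = 1248 bar
Total = 1985 + 1248 = 3233.4 bar

3200 bar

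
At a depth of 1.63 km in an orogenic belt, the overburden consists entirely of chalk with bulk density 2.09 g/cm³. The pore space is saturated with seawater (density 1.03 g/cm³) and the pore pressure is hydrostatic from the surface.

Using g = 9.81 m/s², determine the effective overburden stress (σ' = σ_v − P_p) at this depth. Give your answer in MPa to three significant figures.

16.9 MPa

Overburden (lithostatic) stress σ_v:
chalk: 2090 kg/m³ × 9.81 m/s² × 1630 m = 3.342×10^7 Pa = 33.42 MPa
Pore pressure P_p = 1030 kg/m³ × 9.81 m/s² × 1630 m = 1.647×10^7 Pa = 16.47 MPa
Effective stress σ' = σ_v − P_p = 33.42 − 16.47 = 16.950 MPa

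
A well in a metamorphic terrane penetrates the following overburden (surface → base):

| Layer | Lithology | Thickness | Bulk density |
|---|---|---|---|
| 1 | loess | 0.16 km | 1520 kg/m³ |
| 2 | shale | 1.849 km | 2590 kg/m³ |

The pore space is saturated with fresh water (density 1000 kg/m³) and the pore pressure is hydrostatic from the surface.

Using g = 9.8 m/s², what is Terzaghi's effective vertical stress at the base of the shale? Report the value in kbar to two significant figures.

0.30 kbar

Overburden (lithostatic) stress σ_v:
loess: 1520 kg/m³ × 9.8 m/s² × 160 m = 2.383×10^6 Pa = 2.383 MPa
shale: 2590 kg/m³ × 9.8 m/s² × 1849 m = 4.693×10^7 Pa = 46.93 MPa
Total = 2.383 + 46.93 = 49.315 MPa
Pore pressure P_p = 1000 kg/m³ × 9.8 m/s² × 2009 m = 1.969×10^7 Pa = 19.69 MPa
Effective stress σ' = σ_v − P_p = 49.31 − 19.69 = 29.626 MPa = 0.29626 kbar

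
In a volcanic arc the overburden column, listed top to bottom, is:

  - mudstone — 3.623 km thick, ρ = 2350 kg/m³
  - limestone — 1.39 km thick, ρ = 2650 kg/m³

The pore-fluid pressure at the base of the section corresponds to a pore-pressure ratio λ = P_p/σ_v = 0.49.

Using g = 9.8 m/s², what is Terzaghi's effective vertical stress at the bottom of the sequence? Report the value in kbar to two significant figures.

0.61 kbar

Overburden (lithostatic) stress σ_v:
mudstone: 2350 kg/m³ × 9.8 m/s² × 3623 m = 8.344×10^7 Pa = 83.44 MPa
limestone: 2650 kg/m³ × 9.8 m/s² × 1390 m = 3.610×10^7 Pa = 36.10 MPa
Total = 83.44 + 36.10 = 119.54 MPa
Pore pressure P_p = λ·σ_v = 0.49 × 119.5 MPa = 58.57 MPa
Effective stress σ' = σ_v − P_p = 119.5 − 58.57 = 60.963 MPa = 0.60963 kbar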